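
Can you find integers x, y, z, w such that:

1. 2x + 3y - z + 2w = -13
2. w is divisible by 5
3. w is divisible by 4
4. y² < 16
Yes

Take x = 0, y = 2, z = 19, w = 0. Substituting into each constraint:
  (1) 2(0) + 3(2) + (-19) + 2(0) = -13 ✓
  (2) 0 = 5 × 0, remainder 0 ✓
  (3) 0 = 4 × 0, remainder 0 ✓
  (4) y² = (2)² = 4, and 4 < 16 ✓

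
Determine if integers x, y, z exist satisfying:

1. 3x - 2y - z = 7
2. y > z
Yes

Take x = 3, y = 1, z = 0. Substituting into each constraint:
  (1) 3(3) - 2(1) + 0 = 7 ✓
  (2) 1 > 0 ✓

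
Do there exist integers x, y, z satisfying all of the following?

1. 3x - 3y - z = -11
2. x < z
Yes

Take x = 1, y = 4, z = 2. Substituting into each constraint:
  (1) 3(1) - 3(4) + (-2) = -11 ✓
  (2) 1 < 2 ✓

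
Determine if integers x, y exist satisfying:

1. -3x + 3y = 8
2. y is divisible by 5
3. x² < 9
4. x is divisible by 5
No

Even the single constraint (-3x + 3y = 8) is infeasible over the integers.

  - -3x + 3y = 8: every term on the left is divisible by 3, so the LHS ≡ 0 (mod 3), but the RHS 8 is not — no integer solution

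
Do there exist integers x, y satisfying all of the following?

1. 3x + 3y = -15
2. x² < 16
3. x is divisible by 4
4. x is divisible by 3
Yes

Take x = 0, y = -5. Substituting into each constraint:
  (1) 3(0) + 3(-5) = -15 ✓
  (2) x² = (0)² = 0, and 0 < 16 ✓
  (3) 0 = 4 × 0, remainder 0 ✓
  (4) 0 = 3 × 0, remainder 0 ✓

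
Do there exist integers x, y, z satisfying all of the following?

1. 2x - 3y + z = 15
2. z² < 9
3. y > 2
Yes

Take x = 12, y = 3, z = 0. Substituting into each constraint:
  (1) 2(12) - 3(3) + 0 = 15 ✓
  (2) z² = (0)² = 0, and 0 < 9 ✓
  (3) 3 > 2 ✓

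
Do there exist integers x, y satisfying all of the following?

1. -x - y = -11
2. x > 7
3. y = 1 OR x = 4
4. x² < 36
No

A contradictory subset is {x > 7, x² < 36}. No integer assignment can satisfy these jointly:

  - x > 7: bounds one variable relative to a constant
  - x² < 36: restricts x to |x| ≤ 5

Direct contradiction: the bounds on x require x ≥ 8 and x ≤ 5 simultaneously, which is empty.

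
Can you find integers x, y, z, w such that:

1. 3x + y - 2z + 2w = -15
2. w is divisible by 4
Yes

Take x = 0, y = 1, z = 8, w = 0. Substituting into each constraint:
  (1) 3(0) + 1 - 2(8) + 2(0) = -15 ✓
  (2) 0 = 4 × 0, remainder 0 ✓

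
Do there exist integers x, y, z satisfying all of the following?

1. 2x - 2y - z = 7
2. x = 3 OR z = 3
Yes

Take x = 3, y = -3, z = 5. Substituting into each constraint:
  (1) 2(3) - 2(-3) + (-5) = 7 ✓
  (2) x = 3, target 3 ✓ (first branch holds)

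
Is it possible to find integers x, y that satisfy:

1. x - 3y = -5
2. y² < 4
Yes

Take x = -5, y = 0. Substituting into each constraint:
  (1) (-5) - 3(0) = -5 ✓
  (2) y² = (0)² = 0, and 0 < 4 ✓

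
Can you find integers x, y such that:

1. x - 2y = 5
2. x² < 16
Yes

Take x = -1, y = -3. Substituting into each constraint:
  (1) (-1) - 2(-3) = 5 ✓
  (2) x² = (-1)² = 1, and 1 < 16 ✓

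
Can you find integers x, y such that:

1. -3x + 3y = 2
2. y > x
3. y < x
No

Even the single constraint (-3x + 3y = 2) is infeasible over the integers.

  - -3x + 3y = 2: every term on the left is divisible by 3, so the LHS ≡ 0 (mod 3), but the RHS 2 is not — no integer solution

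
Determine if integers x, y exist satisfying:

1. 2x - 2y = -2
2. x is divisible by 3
Yes

Take x = 0, y = 1. Substituting into each constraint:
  (1) 2(0) - 2(1) = -2 ✓
  (2) 0 = 3 × 0, remainder 0 ✓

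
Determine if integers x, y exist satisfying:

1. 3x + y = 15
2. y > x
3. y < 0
No

The full constraint system is jointly infeasible over the integers. Each constraint and what it forces:

  - 3x + y = 15: is a linear equation tying the variables together
  - y > x: bounds one variable relative to another variable
  - y < 0: bounds one variable relative to a constant

Propagating the comparison: x < y and y ≤ -1 give x ≤ -2. Range argument: with x ∈ [−∞, -2], y ∈ [−∞, -1], the left side of the equation is at most -7, but the right side is 15 > -7. No integer solution exists.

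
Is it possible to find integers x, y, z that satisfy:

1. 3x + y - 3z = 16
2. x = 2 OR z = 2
Yes

Take x = 1, y = 19, z = 2. Substituting into each constraint:
  (1) 3(1) + 19 - 3(2) = 16 ✓
  (2) z = 2, target 2 ✓ (second branch holds)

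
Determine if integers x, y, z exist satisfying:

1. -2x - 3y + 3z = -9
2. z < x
Yes

Take x = 0, y = 2, z = -1. Substituting into each constraint:
  (1) -2(0) - 3(2) + 3(-1) = -9 ✓
  (2) -1 < 0 ✓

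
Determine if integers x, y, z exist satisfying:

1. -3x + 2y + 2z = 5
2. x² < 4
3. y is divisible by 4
Yes

Take x = -1, y = 0, z = 1. Substituting into each constraint:
  (1) -3(-1) + 2(0) + 2(1) = 5 ✓
  (2) x² = (-1)² = 1, and 1 < 4 ✓
  (3) 0 = 4 × 0, remainder 0 ✓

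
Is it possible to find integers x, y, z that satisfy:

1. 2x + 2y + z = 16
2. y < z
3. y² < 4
Yes

Take x = 6, y = 1, z = 2. Substituting into each constraint:
  (1) 2(6) + 2(1) + 2 = 16 ✓
  (2) 1 < 2 ✓
  (3) y² = (1)² = 1, and 1 < 4 ✓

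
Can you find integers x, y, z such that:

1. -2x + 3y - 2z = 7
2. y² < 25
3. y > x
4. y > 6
No

A contradictory subset is {y² < 25, y > 6}. No integer assignment can satisfy these jointly:

  - y² < 25: restricts y to |y| ≤ 4
  - y > 6: bounds one variable relative to a constant

Direct contradiction: the bounds on y require y ≥ 7 and y ≤ 4 simultaneously, which is empty.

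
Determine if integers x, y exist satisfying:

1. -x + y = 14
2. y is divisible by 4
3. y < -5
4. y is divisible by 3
Yes

Take x = -26, y = -12. Substituting into each constraint:
  (1) 26 + (-12) = 14 ✓
  (2) -12 = 4 × -3, remainder 0 ✓
  (3) -12 < -5 ✓
  (4) -12 = 3 × -4, remainder 0 ✓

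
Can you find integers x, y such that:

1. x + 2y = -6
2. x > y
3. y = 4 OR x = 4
Yes

Take x = 4, y = -5. Substituting into each constraint:
  (1) 4 + 2(-5) = -6 ✓
  (2) 4 > -5 ✓
  (3) x = 4, target 4 ✓ (second branch holds)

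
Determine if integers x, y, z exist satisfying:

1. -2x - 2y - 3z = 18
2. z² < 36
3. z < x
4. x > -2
Yes

Take x = 1, y = -10, z = 0. Substituting into each constraint:
  (1) -2(1) - 2(-10) - 3(0) = 18 ✓
  (2) z² = (0)² = 0, and 0 < 36 ✓
  (3) 0 < 1 ✓
  (4) 1 > -2 ✓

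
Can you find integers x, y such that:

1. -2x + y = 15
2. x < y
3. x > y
No

A contradictory subset is {x < y, x > y}. No integer assignment can satisfy these jointly:

  - x < y: bounds one variable relative to another variable
  - x > y: bounds one variable relative to another variable

Direct contradiction: y > x and x > y cannot both hold.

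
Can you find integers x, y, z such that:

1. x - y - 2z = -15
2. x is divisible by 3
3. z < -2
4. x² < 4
Yes

Take x = 0, y = 21, z = -3. Substituting into each constraint:
  (1) 0 + (-21) - 2(-3) = -15 ✓
  (2) 0 = 3 × 0, remainder 0 ✓
  (3) -3 < -2 ✓
  (4) x² = (0)² = 0, and 0 < 4 ✓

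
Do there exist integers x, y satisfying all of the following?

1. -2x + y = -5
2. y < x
Yes

Take x = 3, y = 1. Substituting into each constraint:
  (1) -2(3) + 1 = -5 ✓
  (2) 1 < 3 ✓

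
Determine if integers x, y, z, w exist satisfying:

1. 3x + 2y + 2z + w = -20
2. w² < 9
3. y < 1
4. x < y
Yes

Take x = -1, y = 0, z = -9, w = 1. Substituting into each constraint:
  (1) 3(-1) + 2(0) + 2(-9) + 1 = -20 ✓
  (2) w² = (1)² = 1, and 1 < 9 ✓
  (3) 0 < 1 ✓
  (4) -1 < 0 ✓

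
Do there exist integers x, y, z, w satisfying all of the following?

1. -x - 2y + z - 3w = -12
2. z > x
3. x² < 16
Yes

Take x = -2, y = 7, z = 0, w = 0. Substituting into each constraint:
  (1) 2 - 2(7) + 0 - 3(0) = -12 ✓
  (2) 0 > -2 ✓
  (3) x² = (-2)² = 4, and 4 < 16 ✓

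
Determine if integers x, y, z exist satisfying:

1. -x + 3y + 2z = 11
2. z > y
Yes

Take x = -14, y = -1, z = 0. Substituting into each constraint:
  (1) 14 + 3(-1) + 2(0) = 11 ✓
  (2) 0 > -1 ✓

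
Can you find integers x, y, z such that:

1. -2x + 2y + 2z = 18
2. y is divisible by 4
Yes

Take x = 0, y = 0, z = 9. Substituting into each constraint:
  (1) -2(0) + 2(0) + 2(9) = 18 ✓
  (2) 0 = 4 × 0, remainder 0 ✓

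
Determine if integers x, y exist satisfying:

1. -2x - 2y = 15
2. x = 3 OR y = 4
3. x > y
No

Even the single constraint (-2x - 2y = 15) is infeasible over the integers.

  - -2x - 2y = 15: every term on the left is divisible by 2, so the LHS ≡ 0 (mod 2), but the RHS 15 is not — no integer solution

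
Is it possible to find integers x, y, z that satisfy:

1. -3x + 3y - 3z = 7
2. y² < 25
No

Even the single constraint (-3x + 3y - 3z = 7) is infeasible over the integers.

  - -3x + 3y - 3z = 7: every term on the left is divisible by 3, so the LHS ≡ 0 (mod 3), but the RHS 7 is not — no integer solution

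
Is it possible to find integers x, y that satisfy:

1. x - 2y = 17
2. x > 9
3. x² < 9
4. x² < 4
No

A contradictory subset is {x > 9, x² < 4}. No integer assignment can satisfy these jointly:

  - x > 9: bounds one variable relative to a constant
  - x² < 4: restricts x to |x| ≤ 1

Direct contradiction: the bounds on x require x ≥ 10 and x ≤ 1 simultaneously, which is empty.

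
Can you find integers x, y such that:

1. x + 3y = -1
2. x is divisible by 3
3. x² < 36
No

A contradictory subset is {x + 3y = -1, x is divisible by 3}. No integer assignment can satisfy these jointly:

  - x + 3y = -1: is a linear equation tying the variables together
  - x is divisible by 3: restricts x to multiples of 3

Modular obstruction: writing x = 3x', every remaining term of the linear equation is divisible by 3, so the left side is ≡ 0 (mod 3); but the right side -1 ≡ 2 (mod 3). No integers can satisfy it.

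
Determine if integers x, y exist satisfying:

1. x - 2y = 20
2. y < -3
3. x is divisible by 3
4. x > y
Yes

Take x = 0, y = -10. Substituting into each constraint:
  (1) 0 - 2(-10) = 20 ✓
  (2) -10 < -3 ✓
  (3) 0 = 3 × 0, remainder 0 ✓
  (4) 0 > -10 ✓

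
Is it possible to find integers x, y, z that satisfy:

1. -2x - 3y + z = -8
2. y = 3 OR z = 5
Yes

Take x = 0, y = 3, z = 1. Substituting into each constraint:
  (1) -2(0) - 3(3) + 1 = -8 ✓
  (2) y = 3, target 3 ✓ (first branch holds)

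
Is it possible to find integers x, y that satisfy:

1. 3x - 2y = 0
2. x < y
Yes

Take x = 2, y = 3. Substituting into each constraint:
  (1) 3(2) - 2(3) = 0 ✓
  (2) 2 < 3 ✓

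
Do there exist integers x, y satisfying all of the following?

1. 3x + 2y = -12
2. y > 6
Yes

Take x = -10, y = 9. Substituting into each constraint:
  (1) 3(-10) + 2(9) = -12 ✓
  (2) 9 > 6 ✓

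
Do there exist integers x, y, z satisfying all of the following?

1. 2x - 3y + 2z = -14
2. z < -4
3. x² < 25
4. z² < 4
No

A contradictory subset is {z < -4, z² < 4}. No integer assignment can satisfy these jointly:

  - z < -4: bounds one variable relative to a constant
  - z² < 4: restricts z to |z| ≤ 1

Direct contradiction: the bounds on z require z ≥ -1 and z ≤ -5 simultaneously, which is empty.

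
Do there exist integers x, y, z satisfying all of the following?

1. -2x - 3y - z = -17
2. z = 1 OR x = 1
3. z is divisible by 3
Yes

Take x = 1, y = 5, z = 0. Substituting into each constraint:
  (1) -2(1) - 3(5) + 0 = -17 ✓
  (2) x = 1, target 1 ✓ (second branch holds)
  (3) 0 = 3 × 0, remainder 0 ✓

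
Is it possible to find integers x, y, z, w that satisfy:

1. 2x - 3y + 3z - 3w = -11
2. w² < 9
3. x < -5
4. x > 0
No

A contradictory subset is {x < -5, x > 0}. No integer assignment can satisfy these jointly:

  - x < -5: bounds one variable relative to a constant
  - x > 0: bounds one variable relative to a constant

Direct contradiction: the bounds on x require x ≥ 1 and x ≤ -6 simultaneously, which is empty.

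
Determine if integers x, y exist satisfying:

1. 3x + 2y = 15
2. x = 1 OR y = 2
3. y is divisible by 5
No

The full constraint system is jointly infeasible over the integers. Each constraint and what it forces:

  - 3x + 2y = 15: is a linear equation tying the variables together
  - x = 1 OR y = 2: forces a choice: either x = 1 or y = 2
  - y is divisible by 5: restricts y to multiples of 5

Split on the disjunction (x = 1 OR y = 2):
  • If x = 1: with x = 1, writing y = 5y', every remaining term of the linear equation is divisible by 10, so the left side is ≡ 0 (mod 10); but the right side 12 ≡ 2 (mod 10). No integers can satisfy it.
  • If y = 2: this contradicts the divisibility constraint — 2 is not a multiple of 5.
Both branches are infeasible, so the system has no integer solution.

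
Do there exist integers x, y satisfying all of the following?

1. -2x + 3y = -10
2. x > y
Yes

Take x = 2, y = -2. Substituting into each constraint:
  (1) -2(2) + 3(-2) = -10 ✓
  (2) 2 > -2 ✓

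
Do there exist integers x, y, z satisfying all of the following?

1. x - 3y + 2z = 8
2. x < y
Yes

Take x = 0, y = 2, z = 7. Substituting into each constraint:
  (1) 0 - 3(2) + 2(7) = 8 ✓
  (2) 0 < 2 ✓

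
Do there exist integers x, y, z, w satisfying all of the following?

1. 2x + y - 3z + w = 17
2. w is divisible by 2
Yes

Take x = 10, y = 0, z = 1, w = 0. Substituting into each constraint:
  (1) 2(10) + 0 - 3(1) + 0 = 17 ✓
  (2) 0 = 2 × 0, remainder 0 ✓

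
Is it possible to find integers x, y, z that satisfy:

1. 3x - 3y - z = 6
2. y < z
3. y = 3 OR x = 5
Yes

Take x = 5, y = 2, z = 3. Substituting into each constraint:
  (1) 3(5) - 3(2) + (-3) = 6 ✓
  (2) 2 < 3 ✓
  (3) x = 5, target 5 ✓ (second branch holds)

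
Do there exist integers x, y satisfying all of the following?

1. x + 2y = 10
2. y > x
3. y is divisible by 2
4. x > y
No

A contradictory subset is {y > x, x > y}. No integer assignment can satisfy these jointly:

  - y > x: bounds one variable relative to another variable
  - x > y: bounds one variable relative to another variable

Direct contradiction: y > x and x > y cannot both hold.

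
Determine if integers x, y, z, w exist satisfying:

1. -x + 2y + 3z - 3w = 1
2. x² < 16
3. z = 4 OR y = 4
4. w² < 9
Yes

Take x = -2, y = 4, z = -4, w = -1. Substituting into each constraint:
  (1) 2 + 2(4) + 3(-4) - 3(-1) = 1 ✓
  (2) x² = (-2)² = 4, and 4 < 16 ✓
  (3) y = 4, target 4 ✓ (second branch holds)
  (4) w² = (-1)² = 1, and 1 < 9 ✓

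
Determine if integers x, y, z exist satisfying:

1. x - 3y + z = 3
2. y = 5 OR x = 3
Yes

Take x = 2, y = 5, z = 16. Substituting into each constraint:
  (1) 2 - 3(5) + 16 = 3 ✓
  (2) y = 5, target 5 ✓ (first branch holds)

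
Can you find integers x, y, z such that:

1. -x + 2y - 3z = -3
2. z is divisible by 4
Yes

Take x = 1, y = -1, z = 0. Substituting into each constraint:
  (1) (-1) + 2(-1) - 3(0) = -3 ✓
  (2) 0 = 4 × 0, remainder 0 ✓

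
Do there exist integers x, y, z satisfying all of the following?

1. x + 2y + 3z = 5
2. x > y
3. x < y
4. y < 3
No

A contradictory subset is {x > y, x < y}. No integer assignment can satisfy these jointly:

  - x > y: bounds one variable relative to another variable
  - x < y: bounds one variable relative to another variable

Direct contradiction: x > y and y > x cannot both hold.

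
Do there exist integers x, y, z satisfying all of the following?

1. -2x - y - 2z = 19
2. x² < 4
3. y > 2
Yes

Take x = 0, y = 3, z = -11. Substituting into each constraint:
  (1) -2(0) + (-3) - 2(-11) = 19 ✓
  (2) x² = (0)² = 0, and 0 < 4 ✓
  (3) 3 > 2 ✓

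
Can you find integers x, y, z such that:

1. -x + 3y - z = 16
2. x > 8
Yes

Take x = 11, y = 9, z = 0. Substituting into each constraint:
  (1) (-11) + 3(9) + 0 = 16 ✓
  (2) 11 > 8 ✓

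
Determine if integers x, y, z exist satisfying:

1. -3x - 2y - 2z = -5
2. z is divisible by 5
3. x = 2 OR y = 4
Yes

Take x = 9, y = 4, z = -15. Substituting into each constraint:
  (1) -3(9) - 2(4) - 2(-15) = -5 ✓
  (2) -15 = 5 × -3, remainder 0 ✓
  (3) y = 4, target 4 ✓ (second branch holds)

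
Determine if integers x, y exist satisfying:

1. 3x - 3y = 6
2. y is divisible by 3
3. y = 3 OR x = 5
Yes

Take x = 5, y = 3. Substituting into each constraint:
  (1) 3(5) - 3(3) = 6 ✓
  (2) 3 = 3 × 1, remainder 0 ✓
  (3) y = 3, target 3 ✓ (first branch holds)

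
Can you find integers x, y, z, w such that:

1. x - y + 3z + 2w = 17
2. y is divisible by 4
Yes

Take x = 1, y = 0, z = 0, w = 8. Substituting into each constraint:
  (1) 1 + 0 + 3(0) + 2(8) = 17 ✓
  (2) 0 = 4 × 0, remainder 0 ✓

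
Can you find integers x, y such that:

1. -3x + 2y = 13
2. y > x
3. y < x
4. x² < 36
No

A contradictory subset is {y > x, y < x}. No integer assignment can satisfy these jointly:

  - y > x: bounds one variable relative to another variable
  - y < x: bounds one variable relative to another variable

Direct contradiction: y > x and x > y cannot both hold.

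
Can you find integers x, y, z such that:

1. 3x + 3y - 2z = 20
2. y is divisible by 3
Yes

Take x = 8, y = 0, z = 2. Substituting into each constraint:
  (1) 3(8) + 3(0) - 2(2) = 20 ✓
  (2) 0 = 3 × 0, remainder 0 ✓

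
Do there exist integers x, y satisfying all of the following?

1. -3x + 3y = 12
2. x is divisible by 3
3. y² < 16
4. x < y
Yes

Take x = -3, y = 1. Substituting into each constraint:
  (1) -3(-3) + 3(1) = 12 ✓
  (2) -3 = 3 × -1, remainder 0 ✓
  (3) y² = (1)² = 1, and 1 < 16 ✓
  (4) -3 < 1 ✓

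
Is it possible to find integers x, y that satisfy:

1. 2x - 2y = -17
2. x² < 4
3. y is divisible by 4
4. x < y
No

Even the single constraint (2x - 2y = -17) is infeasible over the integers.

  - 2x - 2y = -17: every term on the left is divisible by 2, so the LHS ≡ 0 (mod 2), but the RHS -17 is not — no integer solution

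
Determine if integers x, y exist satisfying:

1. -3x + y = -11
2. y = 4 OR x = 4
Yes

Take x = 4, y = 1. Substituting into each constraint:
  (1) -3(4) + 1 = -11 ✓
  (2) x = 4, target 4 ✓ (second branch holds)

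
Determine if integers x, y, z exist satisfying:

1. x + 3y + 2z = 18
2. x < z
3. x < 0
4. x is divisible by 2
Yes

Take x = -2, y = 6, z = 1. Substituting into each constraint:
  (1) (-2) + 3(6) + 2(1) = 18 ✓
  (2) -2 < 1 ✓
  (3) -2 < 0 ✓
  (4) -2 = 2 × -1, remainder 0 ✓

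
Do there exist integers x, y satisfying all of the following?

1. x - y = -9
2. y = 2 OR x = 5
Yes

Take x = -7, y = 2. Substituting into each constraint:
  (1) (-7) + (-2) = -9 ✓
  (2) y = 2, target 2 ✓ (first branch holds)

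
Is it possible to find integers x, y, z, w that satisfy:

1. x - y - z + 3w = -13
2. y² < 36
Yes

Take x = 0, y = 0, z = 13, w = 0. Substituting into each constraint:
  (1) 0 + 0 + (-13) + 3(0) = -13 ✓
  (2) y² = (0)² = 0, and 0 < 36 ✓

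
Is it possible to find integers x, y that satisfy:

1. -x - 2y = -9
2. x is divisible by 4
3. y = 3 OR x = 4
No

The full constraint system is jointly infeasible over the integers. Each constraint and what it forces:

  - -x - 2y = -9: is a linear equation tying the variables together
  - x is divisible by 4: restricts x to multiples of 4
  - y = 3 OR x = 4: forces a choice: either y = 3 or x = 4

Modular obstruction: writing x = 4x', every remaining term of the linear equation is divisible by 2, so the left side is ≡ 0 (mod 2); but the right side -9 ≡ 1 (mod 2). No integers can satisfy it.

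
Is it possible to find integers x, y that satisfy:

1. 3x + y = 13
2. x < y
Yes

Take x = 3, y = 4. Substituting into each constraint:
  (1) 3(3) + 4 = 13 ✓
  (2) 3 < 4 ✓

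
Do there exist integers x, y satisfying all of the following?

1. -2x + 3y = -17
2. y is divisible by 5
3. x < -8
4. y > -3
No

A contradictory subset is {-2x + 3y = -17, x < -8, y > -3}. No integer assignment can satisfy these jointly:

  - -2x + 3y = -17: is a linear equation tying the variables together
  - x < -8: bounds one variable relative to a constant
  - y > -3: bounds one variable relative to a constant

Range argument: with x ∈ [−∞, -9], y ∈ [-2, ∞], the left side of the equation is at least 12, but the right side is -17 < 12. No integer solution exists.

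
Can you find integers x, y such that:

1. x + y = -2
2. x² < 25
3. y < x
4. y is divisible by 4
Yes

Take x = 2, y = -4. Substituting into each constraint:
  (1) 2 + (-4) = -2 ✓
  (2) x² = (2)² = 4, and 4 < 25 ✓
  (3) -4 < 2 ✓
  (4) -4 = 4 × -1, remainder 0 ✓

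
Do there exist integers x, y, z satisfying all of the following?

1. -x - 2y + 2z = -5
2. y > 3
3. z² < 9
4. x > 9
No

The full constraint system is jointly infeasible over the integers. Each constraint and what it forces:

  - -x - 2y + 2z = -5: is a linear equation tying the variables together
  - y > 3: bounds one variable relative to a constant
  - z² < 9: restricts z to |z| ≤ 2
  - x > 9: bounds one variable relative to a constant

Range argument: with x ∈ [10, ∞], y ∈ [4, ∞], z ∈ [-2, 2], the left side of the equation is at most -14, but the right side is -5 > -14. No integer solution exists.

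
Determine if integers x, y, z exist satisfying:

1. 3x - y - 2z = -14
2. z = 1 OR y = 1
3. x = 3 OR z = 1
Yes

Take x = -4, y = 0, z = 1. Substituting into each constraint:
  (1) 3(-4) + 0 - 2(1) = -14 ✓
  (2) z = 1, target 1 ✓ (first branch holds)
  (3) z = 1, target 1 ✓ (second branch holds)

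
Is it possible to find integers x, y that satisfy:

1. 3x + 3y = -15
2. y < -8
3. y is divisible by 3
Yes

Take x = 4, y = -9. Substituting into each constraint:
  (1) 3(4) + 3(-9) = -15 ✓
  (2) -9 < -8 ✓
  (3) -9 = 3 × -3, remainder 0 ✓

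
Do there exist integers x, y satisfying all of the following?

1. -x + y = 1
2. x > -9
Yes

Take x = -1, y = 0. Substituting into each constraint:
  (1) 1 + 0 = 1 ✓
  (2) -1 > -9 ✓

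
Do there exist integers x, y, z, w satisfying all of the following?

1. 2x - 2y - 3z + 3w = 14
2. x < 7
Yes

Take x = 4, y = 0, z = -2, w = 0. Substituting into each constraint:
  (1) 2(4) - 2(0) - 3(-2) + 3(0) = 14 ✓
  (2) 4 < 7 ✓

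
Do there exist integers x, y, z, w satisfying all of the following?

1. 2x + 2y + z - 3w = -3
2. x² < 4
Yes

Take x = 0, y = 0, z = 0, w = 1. Substituting into each constraint:
  (1) 2(0) + 2(0) + 0 - 3(1) = -3 ✓
  (2) x² = (0)² = 0, and 0 < 4 ✓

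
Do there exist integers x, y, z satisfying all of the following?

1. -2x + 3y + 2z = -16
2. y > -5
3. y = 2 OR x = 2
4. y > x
Yes

Take x = 1, y = 2, z = -10. Substituting into each constraint:
  (1) -2(1) + 3(2) + 2(-10) = -16 ✓
  (2) 2 > -5 ✓
  (3) y = 2, target 2 ✓ (first branch holds)
  (4) 2 > 1 ✓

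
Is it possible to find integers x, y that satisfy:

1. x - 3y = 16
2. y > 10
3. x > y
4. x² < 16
No

A contradictory subset is {x - 3y = 16, y > 10, x² < 16}. No integer assignment can satisfy these jointly:

  - x - 3y = 16: is a linear equation tying the variables together
  - y > 10: bounds one variable relative to a constant
  - x² < 16: restricts x to |x| ≤ 3

Range argument: with x ∈ [-3, 3], y ∈ [11, ∞], the left side of the equation is at most -30, but the right side is 16 > -30. No integer solution exists.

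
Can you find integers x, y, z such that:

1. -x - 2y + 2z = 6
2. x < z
Yes

Take x = 0, y = -2, z = 1. Substituting into each constraint:
  (1) 0 - 2(-2) + 2(1) = 6 ✓
  (2) 0 < 1 ✓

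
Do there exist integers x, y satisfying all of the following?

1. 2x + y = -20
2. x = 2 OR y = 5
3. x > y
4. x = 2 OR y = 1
Yes

Take x = 2, y = -24. Substituting into each constraint:
  (1) 2(2) + (-24) = -20 ✓
  (2) x = 2, target 2 ✓ (first branch holds)
  (3) 2 > -24 ✓
  (4) x = 2, target 2 ✓ (first branch holds)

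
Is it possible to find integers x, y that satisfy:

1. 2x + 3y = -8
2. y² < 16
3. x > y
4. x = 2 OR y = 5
No

The full constraint system is jointly infeasible over the integers. Each constraint and what it forces:

  - 2x + 3y = -8: is a linear equation tying the variables together
  - y² < 16: restricts y to |y| ≤ 3
  - x > y: bounds one variable relative to another variable
  - x = 2 OR y = 5: forces a choice: either x = 2 or y = 5

Split on the disjunction (x = 2 OR y = 5):
  • If x = 2: the equation forces y = -4, but y² < 16 requires |y| ≤ 3.
  • If y = 5: this contradicts y² < 16, which requires |y| ≤ 3.
Both branches are infeasible, so the system has no integer solution.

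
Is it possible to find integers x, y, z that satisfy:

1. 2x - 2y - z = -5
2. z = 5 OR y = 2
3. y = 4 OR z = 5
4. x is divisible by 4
Yes

Take x = 0, y = 0, z = 5. Substituting into each constraint:
  (1) 2(0) - 2(0) + (-5) = -5 ✓
  (2) z = 5, target 5 ✓ (first branch holds)
  (3) z = 5, target 5 ✓ (second branch holds)
  (4) 0 = 4 × 0, remainder 0 ✓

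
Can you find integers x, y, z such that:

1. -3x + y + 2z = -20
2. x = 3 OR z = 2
Yes

Take x = 8, y = 0, z = 2. Substituting into each constraint:
  (1) -3(8) + 0 + 2(2) = -20 ✓
  (2) z = 2, target 2 ✓ (second branch holds)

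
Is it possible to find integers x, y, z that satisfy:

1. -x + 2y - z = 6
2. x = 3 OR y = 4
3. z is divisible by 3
Yes

Take x = 3, y = -3, z = -15. Substituting into each constraint:
  (1) (-3) + 2(-3) + 15 = 6 ✓
  (2) x = 3, target 3 ✓ (first branch holds)
  (3) -15 = 3 × -5, remainder 0 ✓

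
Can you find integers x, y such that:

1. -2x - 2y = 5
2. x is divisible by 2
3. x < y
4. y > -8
No

Even the single constraint (-2x - 2y = 5) is infeasible over the integers.

  - -2x - 2y = 5: every term on the left is divisible by 2, so the LHS ≡ 0 (mod 2), but the RHS 5 is not — no integer solution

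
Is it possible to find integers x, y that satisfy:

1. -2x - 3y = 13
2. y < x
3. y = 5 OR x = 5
No

The full constraint system is jointly infeasible over the integers. Each constraint and what it forces:

  - -2x - 3y = 13: is a linear equation tying the variables together
  - y < x: bounds one variable relative to another variable
  - y = 5 OR x = 5: forces a choice: either y = 5 or x = 5

Split on the disjunction (y = 5 OR x = 5):
  • If y = 5: the equation forces x = -14, giving (y, x) = (5, -14), which violates x > y.
  • If x = 5: with x = 5, every remaining term of the linear equation is divisible by 3, so the left side is ≡ 0 (mod 3); but the right side 23 ≡ 2 (mod 3). No integers can satisfy it.
Both branches are infeasible, so the system has no integer solution.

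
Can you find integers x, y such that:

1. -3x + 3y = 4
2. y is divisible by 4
No

Even the single constraint (-3x + 3y = 4) is infeasible over the integers.

  - -3x + 3y = 4: every term on the left is divisible by 3, so the LHS ≡ 0 (mod 3), but the RHS 4 is not — no integer solution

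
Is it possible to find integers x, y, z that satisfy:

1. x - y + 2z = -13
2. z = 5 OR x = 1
Yes

Take x = 1, y = 0, z = -7. Substituting into each constraint:
  (1) 1 + 0 + 2(-7) = -13 ✓
  (2) x = 1, target 1 ✓ (second branch holds)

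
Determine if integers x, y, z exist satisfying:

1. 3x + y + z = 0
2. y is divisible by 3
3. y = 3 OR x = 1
Yes

Take x = 0, y = 3, z = -3. Substituting into each constraint:
  (1) 3(0) + 3 + (-3) = 0 ✓
  (2) 3 = 3 × 1, remainder 0 ✓
  (3) y = 3, target 3 ✓ (first branch holds)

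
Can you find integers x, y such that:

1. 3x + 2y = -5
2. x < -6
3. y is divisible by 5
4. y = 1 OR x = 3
No

A contradictory subset is {3x + 2y = -5, x < -6, y = 1 OR x = 3}. No integer assignment can satisfy these jointly:

  - 3x + 2y = -5: is a linear equation tying the variables together
  - x < -6: bounds one variable relative to a constant
  - y = 1 OR x = 3: forces a choice: either y = 1 or x = 3

Split on the disjunction (y = 1 OR x = 3):
  • If y = 1: with y = 1, every remaining term of the linear equation is divisible by 3, so the left side is ≡ 0 (mod 3); but the right side -7 ≡ 2 (mod 3). No integers can satisfy it.
  • If x = 3: this contradicts the bound x ≤ -7.
Both branches are infeasible, so the system has no integer solution.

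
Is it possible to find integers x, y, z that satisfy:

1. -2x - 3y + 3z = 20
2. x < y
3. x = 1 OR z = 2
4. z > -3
Yes

Take x = -4, y = -2, z = 2. Substituting into each constraint:
  (1) -2(-4) - 3(-2) + 3(2) = 20 ✓
  (2) -4 < -2 ✓
  (3) z = 2, target 2 ✓ (second branch holds)
  (4) 2 > -3 ✓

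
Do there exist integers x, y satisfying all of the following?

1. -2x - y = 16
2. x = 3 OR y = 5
Yes

Take x = 3, y = -22. Substituting into each constraint:
  (1) -2(3) + 22 = 16 ✓
  (2) x = 3, target 3 ✓ (first branch holds)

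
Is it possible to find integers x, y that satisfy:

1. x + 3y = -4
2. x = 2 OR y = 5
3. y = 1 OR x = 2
Yes

Take x = 2, y = -2. Substituting into each constraint:
  (1) 2 + 3(-2) = -4 ✓
  (2) x = 2, target 2 ✓ (first branch holds)
  (3) x = 2, target 2 ✓ (second branch holds)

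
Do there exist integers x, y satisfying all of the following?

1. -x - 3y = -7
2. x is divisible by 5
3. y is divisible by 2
Yes

Take x = -5, y = 4. Substituting into each constraint:
  (1) 5 - 3(4) = -7 ✓
  (2) -5 = 5 × -1, remainder 0 ✓
  (3) 4 = 2 × 2, remainder 0 ✓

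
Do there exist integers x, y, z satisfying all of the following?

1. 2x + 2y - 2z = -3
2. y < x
No

Even the single constraint (2x + 2y - 2z = -3) is infeasible over the integers.

  - 2x + 2y - 2z = -3: every term on the left is divisible by 2, so the LHS ≡ 0 (mod 2), but the RHS -3 is not — no integer solution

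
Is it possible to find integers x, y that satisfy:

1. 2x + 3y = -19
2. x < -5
Yes

Take x = -11, y = 1. Substituting into each constraint:
  (1) 2(-11) + 3(1) = -19 ✓
  (2) -11 < -5 ✓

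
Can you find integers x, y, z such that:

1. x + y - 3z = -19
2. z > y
Yes

Take x = -16, y = 0, z = 1. Substituting into each constraint:
  (1) (-16) + 0 - 3(1) = -19 ✓
  (2) 1 > 0 ✓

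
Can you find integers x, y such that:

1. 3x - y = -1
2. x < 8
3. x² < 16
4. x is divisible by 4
Yes

Take x = 0, y = 1. Substituting into each constraint:
  (1) 3(0) + (-1) = -1 ✓
  (2) 0 < 8 ✓
  (3) x² = (0)² = 0, and 0 < 16 ✓
  (4) 0 = 4 × 0, remainder 0 ✓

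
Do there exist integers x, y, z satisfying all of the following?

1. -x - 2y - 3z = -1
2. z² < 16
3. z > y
Yes

Take x = 3, y = -1, z = 0. Substituting into each constraint:
  (1) (-3) - 2(-1) - 3(0) = -1 ✓
  (2) z² = (0)² = 0, and 0 < 16 ✓
  (3) 0 > -1 ✓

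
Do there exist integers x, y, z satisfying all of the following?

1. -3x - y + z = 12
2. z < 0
Yes

Take x = -5, y = 2, z = -1. Substituting into each constraint:
  (1) -3(-5) + (-2) + (-1) = 12 ✓
  (2) -1 < 0 ✓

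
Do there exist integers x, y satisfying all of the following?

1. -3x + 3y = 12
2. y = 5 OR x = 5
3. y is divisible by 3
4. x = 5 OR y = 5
Yes

Take x = 5, y = 9. Substituting into each constraint:
  (1) -3(5) + 3(9) = 12 ✓
  (2) x = 5, target 5 ✓ (second branch holds)
  (3) 9 = 3 × 3, remainder 0 ✓
  (4) x = 5, target 5 ✓ (first branch holds)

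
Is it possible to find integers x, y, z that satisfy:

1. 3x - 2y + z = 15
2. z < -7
Yes

Take x = 8, y = 0, z = -9. Substituting into each constraint:
  (1) 3(8) - 2(0) + (-9) = 15 ✓
  (2) -9 < -7 ✓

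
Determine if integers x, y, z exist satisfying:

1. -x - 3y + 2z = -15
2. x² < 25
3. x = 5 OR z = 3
Yes

Take x = -3, y = 8, z = 3. Substituting into each constraint:
  (1) 3 - 3(8) + 2(3) = -15 ✓
  (2) x² = (-3)² = 9, and 9 < 25 ✓
  (3) z = 3, target 3 ✓ (second branch holds)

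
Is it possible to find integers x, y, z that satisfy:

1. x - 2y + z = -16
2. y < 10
Yes

Take x = 0, y = 0, z = -16. Substituting into each constraint:
  (1) 0 - 2(0) + (-16) = -16 ✓
  (2) 0 < 10 ✓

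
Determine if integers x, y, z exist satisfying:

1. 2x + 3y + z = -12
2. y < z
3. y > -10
Yes

Take x = -3, y = -2, z = 0. Substituting into each constraint:
  (1) 2(-3) + 3(-2) + 0 = -12 ✓
  (2) -2 < 0 ✓
  (3) -2 > -10 ✓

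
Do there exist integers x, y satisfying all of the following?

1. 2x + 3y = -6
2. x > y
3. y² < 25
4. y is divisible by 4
Yes

Take x = 3, y = -4. Substituting into each constraint:
  (1) 2(3) + 3(-4) = -6 ✓
  (2) 3 > -4 ✓
  (3) y² = (-4)² = 16, and 16 < 25 ✓
  (4) -4 = 4 × -1, remainder 0 ✓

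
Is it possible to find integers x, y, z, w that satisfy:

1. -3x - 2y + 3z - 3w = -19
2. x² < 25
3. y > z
Yes

Take x = 0, y = 2, z = 1, w = 6. Substituting into each constraint:
  (1) -3(0) - 2(2) + 3(1) - 3(6) = -19 ✓
  (2) x² = (0)² = 0, and 0 < 25 ✓
  (3) 2 > 1 ✓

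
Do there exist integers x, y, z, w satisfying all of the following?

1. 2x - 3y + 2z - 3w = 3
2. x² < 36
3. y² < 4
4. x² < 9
Yes

Take x = 0, y = 1, z = 3, w = 0. Substituting into each constraint:
  (1) 2(0) - 3(1) + 2(3) - 3(0) = 3 ✓
  (2) x² = (0)² = 0, and 0 < 36 ✓
  (3) y² = (1)² = 1, and 1 < 4 ✓
  (4) x² = (0)² = 0, and 0 < 9 ✓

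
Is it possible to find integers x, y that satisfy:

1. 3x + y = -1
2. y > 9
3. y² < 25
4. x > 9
No

A contradictory subset is {3x + y = -1, y > 9, x > 9}. No integer assignment can satisfy these jointly:

  - 3x + y = -1: is a linear equation tying the variables together
  - y > 9: bounds one variable relative to a constant
  - x > 9: bounds one variable relative to a constant

Range argument: with x ∈ [10, ∞], y ∈ [10, ∞], the left side of the equation is at least 40, but the right side is -1 < 40. No integer solution exists.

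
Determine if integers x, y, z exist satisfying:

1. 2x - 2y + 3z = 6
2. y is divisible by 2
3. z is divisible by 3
Yes

Take x = 3, y = 0, z = 0. Substituting into each constraint:
  (1) 2(3) - 2(0) + 3(0) = 6 ✓
  (2) 0 = 2 × 0, remainder 0 ✓
  (3) 0 = 3 × 0, remainder 0 ✓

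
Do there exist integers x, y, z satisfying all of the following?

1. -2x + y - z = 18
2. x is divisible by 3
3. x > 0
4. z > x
Yes

Take x = 3, y = 28, z = 4. Substituting into each constraint:
  (1) -2(3) + 28 + (-4) = 18 ✓
  (2) 3 = 3 × 1, remainder 0 ✓
  (3) 3 > 0 ✓
  (4) 4 > 3 ✓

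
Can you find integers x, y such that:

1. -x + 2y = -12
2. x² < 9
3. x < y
No

The full constraint system is jointly infeasible over the integers. Each constraint and what it forces:

  - -x + 2y = -12: is a linear equation tying the variables together
  - x² < 9: restricts x to |x| ≤ 2
  - x < y: bounds one variable relative to another variable

Propagating the comparison: y > x and x ≥ -2 give y ≥ -1. Range argument: with x ∈ [-2, 2], y ∈ [-1, ∞], the left side of the equation is at least -4, but the right side is -12 < -4. No integer solution exists.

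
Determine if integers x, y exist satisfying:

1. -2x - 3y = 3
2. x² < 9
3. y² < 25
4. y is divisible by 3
No

A contradictory subset is {-2x - 3y = 3, x² < 9, y is divisible by 3}. No integer assignment can satisfy these jointly:

  - -2x - 3y = 3: is a linear equation tying the variables together
  - x² < 9: restricts x to |x| ≤ 2
  - y is divisible by 3: restricts y to multiples of 3

The bounds confine x to {-2, -1, 0, 1, 2}. For each value, substitute into the equation:
  • x = -2: the equation gives -3y = -1, so y would not be an integer.
  • x = -1: the equation gives -3y = 1, so y would not be an integer.
  • x = 0: the equation forces y = -1, but 3 does not divide -1.
  • x = 1: the equation gives -3y = 5, so y would not be an integer.
  • x = 2: the equation gives -3y = 7, so y would not be an integer.
Every case fails, so no integer solution exists.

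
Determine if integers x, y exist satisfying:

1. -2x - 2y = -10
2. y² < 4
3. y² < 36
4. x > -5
Yes

Take x = 5, y = 0. Substituting into each constraint:
  (1) -2(5) - 2(0) = -10 ✓
  (2) y² = (0)² = 0, and 0 < 4 ✓
  (3) y² = (0)² = 0, and 0 < 36 ✓
  (4) 5 > -5 ✓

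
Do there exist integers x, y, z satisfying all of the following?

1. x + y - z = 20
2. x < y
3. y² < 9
Yes

Take x = -1, y = 0, z = -21. Substituting into each constraint:
  (1) (-1) + 0 + 21 = 20 ✓
  (2) -1 < 0 ✓
  (3) y² = (0)² = 0, and 0 < 9 ✓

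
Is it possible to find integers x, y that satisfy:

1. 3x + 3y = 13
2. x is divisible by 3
No

Even the single constraint (3x + 3y = 13) is infeasible over the integers.

  - 3x + 3y = 13: every term on the left is divisible by 3, so the LHS ≡ 0 (mod 3), but the RHS 13 is not — no integer solution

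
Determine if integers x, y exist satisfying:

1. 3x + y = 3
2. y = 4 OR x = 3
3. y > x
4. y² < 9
No

The full constraint system is jointly infeasible over the integers. Each constraint and what it forces:

  - 3x + y = 3: is a linear equation tying the variables together
  - y = 4 OR x = 3: forces a choice: either y = 4 or x = 3
  - y > x: bounds one variable relative to another variable
  - y² < 9: restricts y to |y| ≤ 2

Split on the disjunction (y = 4 OR x = 3):
  • If y = 4: this contradicts y² < 9, which requires |y| ≤ 2.
  • If x = 3: the equation forces y = -6, but y² < 9 requires |y| ≤ 2.
Both branches are infeasible, so the system has no integer solution.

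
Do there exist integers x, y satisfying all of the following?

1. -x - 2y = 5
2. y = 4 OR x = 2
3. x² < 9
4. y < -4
No

A contradictory subset is {-x - 2y = 5, y = 4 OR x = 2, y < -4}. No integer assignment can satisfy these jointly:

  - -x - 2y = 5: is a linear equation tying the variables together
  - y = 4 OR x = 2: forces a choice: either y = 4 or x = 2
  - y < -4: bounds one variable relative to a constant

Split on the disjunction (y = 4 OR x = 2):
  • If y = 4: this contradicts the bound y ≤ -5.
  • If x = 2: with x = 2, every remaining term of the linear equation is divisible by 2, so the left side is ≡ 0 (mod 2); but the right side 7 ≡ 1 (mod 2). No integers can satisfy it.
Both branches are infeasible, so the system has no integer solution.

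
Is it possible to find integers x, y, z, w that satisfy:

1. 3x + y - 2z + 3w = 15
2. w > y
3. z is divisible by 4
Yes

Take x = 4, y = 0, z = 0, w = 1. Substituting into each constraint:
  (1) 3(4) + 0 - 2(0) + 3(1) = 15 ✓
  (2) 1 > 0 ✓
  (3) 0 = 4 × 0, remainder 0 ✓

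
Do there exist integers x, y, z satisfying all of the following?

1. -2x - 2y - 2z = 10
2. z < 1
Yes

Take x = 0, y = -5, z = 0. Substituting into each constraint:
  (1) -2(0) - 2(-5) - 2(0) = 10 ✓
  (2) 0 < 1 ✓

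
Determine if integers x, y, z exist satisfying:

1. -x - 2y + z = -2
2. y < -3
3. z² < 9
Yes

Take x = 10, y = -4, z = 0. Substituting into each constraint:
  (1) (-10) - 2(-4) + 0 = -2 ✓
  (2) -4 < -3 ✓
  (3) z² = (0)² = 0, and 0 < 9 ✓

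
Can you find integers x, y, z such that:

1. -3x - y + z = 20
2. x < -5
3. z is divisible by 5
Yes

Take x = -6, y = -2, z = 0. Substituting into each constraint:
  (1) -3(-6) + 2 + 0 = 20 ✓
  (2) -6 < -5 ✓
  (3) 0 = 5 × 0, remainder 0 ✓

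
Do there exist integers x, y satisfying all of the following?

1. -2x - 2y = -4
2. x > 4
Yes

Take x = 5, y = -3. Substituting into each constraint:
  (1) -2(5) - 2(-3) = -4 ✓
  (2) 5 > 4 ✓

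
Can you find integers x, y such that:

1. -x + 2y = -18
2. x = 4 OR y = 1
Yes

Take x = 20, y = 1. Substituting into each constraint:
  (1) (-20) + 2(1) = -18 ✓
  (2) y = 1, target 1 ✓ (second branch holds)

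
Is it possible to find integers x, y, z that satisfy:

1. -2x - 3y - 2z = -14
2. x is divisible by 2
Yes

Take x = 0, y = 0, z = 7. Substituting into each constraint:
  (1) -2(0) - 3(0) - 2(7) = -14 ✓
  (2) 0 = 2 × 0, remainder 0 ✓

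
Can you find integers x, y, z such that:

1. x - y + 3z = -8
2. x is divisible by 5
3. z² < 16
Yes

Take x = 0, y = 8, z = 0. Substituting into each constraint:
  (1) 0 + (-8) + 3(0) = -8 ✓
  (2) 0 = 5 × 0, remainder 0 ✓
  (3) z² = (0)² = 0, and 0 < 16 ✓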